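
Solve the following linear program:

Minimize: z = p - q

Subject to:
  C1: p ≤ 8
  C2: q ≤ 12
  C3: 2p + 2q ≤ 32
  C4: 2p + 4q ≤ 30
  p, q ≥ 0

Evaluate the objective at each vertex of the feasible region:
  z(0, 0) = 0
  z(8, 0) = 8
  z(8, 3.5) = 4.5
  z(0, 7.5) = -7.5  ←
The minimum is at p = 0, q = 7.5.

p = 0, q = 7.5, z = -7.5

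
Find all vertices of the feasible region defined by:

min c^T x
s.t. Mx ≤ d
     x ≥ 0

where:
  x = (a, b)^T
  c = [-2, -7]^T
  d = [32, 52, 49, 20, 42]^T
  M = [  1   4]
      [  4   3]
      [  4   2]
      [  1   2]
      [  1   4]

(0, 0), (12.25, 0), (10.75, 3), (8.8, 5.6), (8, 6), (0, 8)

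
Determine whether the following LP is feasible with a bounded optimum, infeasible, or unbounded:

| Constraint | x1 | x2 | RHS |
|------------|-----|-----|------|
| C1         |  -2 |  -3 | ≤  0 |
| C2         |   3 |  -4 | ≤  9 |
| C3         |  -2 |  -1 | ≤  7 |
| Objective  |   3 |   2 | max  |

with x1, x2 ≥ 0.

Unbounded (objective can increase without bound)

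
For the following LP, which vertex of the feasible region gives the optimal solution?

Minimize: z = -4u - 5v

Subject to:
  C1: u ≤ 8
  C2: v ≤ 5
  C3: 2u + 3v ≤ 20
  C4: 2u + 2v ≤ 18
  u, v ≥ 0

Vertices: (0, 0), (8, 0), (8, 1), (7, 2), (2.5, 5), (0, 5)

Evaluate the objective at each vertex of the feasible region:
  z(0, 0) = 0
  z(8, 0) = -32
  z(8, 1) = -37
  z(7, 2) = -38  ←
  z(2.5, 5) = -35
  z(0, 5) = -25
The minimum is at u = 7, v = 2.

(7, 2)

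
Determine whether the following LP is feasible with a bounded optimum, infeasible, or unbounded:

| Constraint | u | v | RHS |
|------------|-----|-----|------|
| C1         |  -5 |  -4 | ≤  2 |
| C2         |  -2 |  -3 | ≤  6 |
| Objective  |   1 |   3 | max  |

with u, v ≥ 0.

Unbounded (objective can increase without bound)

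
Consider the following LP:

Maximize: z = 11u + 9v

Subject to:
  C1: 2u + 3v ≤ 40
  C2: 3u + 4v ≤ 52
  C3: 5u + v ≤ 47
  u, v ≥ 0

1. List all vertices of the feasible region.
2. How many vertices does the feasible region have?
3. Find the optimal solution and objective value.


1. (0, 0), (9.4, 0), (8, 7), (0, 13)
2. 4
3. u = 8, v = 7, z = 151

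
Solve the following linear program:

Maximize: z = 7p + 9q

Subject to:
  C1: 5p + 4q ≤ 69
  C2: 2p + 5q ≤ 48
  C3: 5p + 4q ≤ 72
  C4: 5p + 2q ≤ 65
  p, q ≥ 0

Evaluate the objective at each vertex of the feasible region:
  z(0, 0) = 0
  z(13, 0) = 91
  z(12.2, 2) = 103.4
  z(9, 6) = 117  ←
  z(0, 9.6) = 86.4
The maximum is at p = 9, q = 6.

p = 9, q = 6, z = 117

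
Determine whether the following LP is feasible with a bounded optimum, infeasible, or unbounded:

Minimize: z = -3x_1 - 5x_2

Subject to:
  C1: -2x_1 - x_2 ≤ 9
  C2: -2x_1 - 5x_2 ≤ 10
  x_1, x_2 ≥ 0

Unbounded (objective can decrease without bound)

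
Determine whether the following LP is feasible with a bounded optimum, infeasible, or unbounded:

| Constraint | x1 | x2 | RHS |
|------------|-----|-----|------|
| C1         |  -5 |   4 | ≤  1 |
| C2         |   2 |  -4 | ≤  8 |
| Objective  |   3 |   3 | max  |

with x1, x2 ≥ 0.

Unbounded (objective can increase without bound)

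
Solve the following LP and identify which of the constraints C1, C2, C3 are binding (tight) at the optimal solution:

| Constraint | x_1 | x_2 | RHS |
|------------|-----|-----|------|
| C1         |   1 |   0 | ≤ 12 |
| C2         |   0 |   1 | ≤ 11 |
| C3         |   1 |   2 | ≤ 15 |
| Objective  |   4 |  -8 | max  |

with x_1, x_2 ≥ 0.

At x_1 = 12, x_2 = 0, compute slack b - a·x for each constraint:
  C1: 12 − 12 = 0  (binding)
  C2: 11 − 0 = 11  (slack)
  C3: 15 − 12 = 3  (slack)

Optimal: x_1 = 12, x_2 = 0
Binding: C1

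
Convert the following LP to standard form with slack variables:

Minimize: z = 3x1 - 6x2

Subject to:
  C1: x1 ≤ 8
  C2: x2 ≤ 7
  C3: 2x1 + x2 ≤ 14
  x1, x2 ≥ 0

min z = 3x1 - 6x2

s.t.
  x1 + s1 = 8
  x2 + s2 = 7
  2x1 + x2 + s3 = 14
  x1, x2, s1, s2, s3 ≥ 0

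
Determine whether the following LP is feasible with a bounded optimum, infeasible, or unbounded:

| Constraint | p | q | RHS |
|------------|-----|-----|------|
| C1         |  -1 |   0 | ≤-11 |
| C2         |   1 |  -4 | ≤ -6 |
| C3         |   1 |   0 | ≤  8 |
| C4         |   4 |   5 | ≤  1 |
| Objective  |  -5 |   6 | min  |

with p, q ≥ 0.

Infeasible (no feasible solution exists)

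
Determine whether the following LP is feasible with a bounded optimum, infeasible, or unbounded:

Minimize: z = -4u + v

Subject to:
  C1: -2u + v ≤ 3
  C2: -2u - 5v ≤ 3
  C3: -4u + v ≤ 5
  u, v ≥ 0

Unbounded (objective can decrease without bound)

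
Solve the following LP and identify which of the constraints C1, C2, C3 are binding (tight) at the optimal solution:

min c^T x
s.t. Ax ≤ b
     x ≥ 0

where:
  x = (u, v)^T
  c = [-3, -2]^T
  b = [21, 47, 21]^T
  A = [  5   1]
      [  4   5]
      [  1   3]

At u = 3, v = 6, compute slack b - a·x for each constraint:
  C1: 21 − 21 = 0  (binding)
  C2: 47 − 42 = 5  (slack)
  C3: 21 − 21 = 0  (binding)

Optimal: u = 3, v = 6
Binding: C1, C3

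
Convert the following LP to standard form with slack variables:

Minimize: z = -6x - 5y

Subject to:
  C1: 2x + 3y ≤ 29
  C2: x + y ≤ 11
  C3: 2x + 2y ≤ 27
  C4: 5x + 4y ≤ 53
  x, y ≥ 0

min z = -6x - 5y

s.t.
  2x + 3y + s1 = 29
  x + y + s2 = 11
  2x + 2y + s3 = 27
  5x + 4y + s4 = 53
  x, y, s1, s2, s3, s4 ≥ 0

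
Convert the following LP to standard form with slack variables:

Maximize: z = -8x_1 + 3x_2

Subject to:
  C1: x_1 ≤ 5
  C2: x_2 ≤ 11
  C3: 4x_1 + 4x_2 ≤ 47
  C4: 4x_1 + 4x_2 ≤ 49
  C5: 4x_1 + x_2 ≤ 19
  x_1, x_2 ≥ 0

max z = -8x_1 + 3x_2

s.t.
  x_1 + s1 = 5
  x_2 + s2 = 11
  4x_1 + 4x_2 + s3 = 47
  4x_1 + 4x_2 + s4 = 49
  4x_1 + x_2 + s5 = 19
  x_1, x_2, s1, s2, s3, s4, s5 ≥ 0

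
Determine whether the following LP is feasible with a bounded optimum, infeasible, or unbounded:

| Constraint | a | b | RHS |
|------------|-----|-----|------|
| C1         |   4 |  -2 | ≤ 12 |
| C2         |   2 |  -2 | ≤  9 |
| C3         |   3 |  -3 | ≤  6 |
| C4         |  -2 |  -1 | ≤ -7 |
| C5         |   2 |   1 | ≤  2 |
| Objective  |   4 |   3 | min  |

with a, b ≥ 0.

Infeasible (no feasible solution exists)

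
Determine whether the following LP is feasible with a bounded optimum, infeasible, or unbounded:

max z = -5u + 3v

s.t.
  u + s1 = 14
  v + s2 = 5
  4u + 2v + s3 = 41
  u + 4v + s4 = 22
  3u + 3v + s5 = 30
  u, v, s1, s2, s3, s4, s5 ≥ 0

Feasible with a bounded optimal solution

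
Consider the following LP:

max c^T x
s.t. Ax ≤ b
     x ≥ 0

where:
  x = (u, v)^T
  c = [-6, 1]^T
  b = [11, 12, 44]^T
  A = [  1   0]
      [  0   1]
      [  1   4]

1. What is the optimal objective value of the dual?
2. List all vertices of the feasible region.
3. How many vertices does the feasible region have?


1. 11
2. (0, 0), (11, 0), (11, 8.25), (0, 11)
3. 4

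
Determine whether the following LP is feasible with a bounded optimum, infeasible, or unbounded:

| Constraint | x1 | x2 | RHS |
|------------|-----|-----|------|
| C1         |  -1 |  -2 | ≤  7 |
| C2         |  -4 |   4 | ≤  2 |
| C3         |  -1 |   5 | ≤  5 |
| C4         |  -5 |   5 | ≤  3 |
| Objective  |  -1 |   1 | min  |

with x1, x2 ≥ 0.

Unbounded (objective can decrease without bound)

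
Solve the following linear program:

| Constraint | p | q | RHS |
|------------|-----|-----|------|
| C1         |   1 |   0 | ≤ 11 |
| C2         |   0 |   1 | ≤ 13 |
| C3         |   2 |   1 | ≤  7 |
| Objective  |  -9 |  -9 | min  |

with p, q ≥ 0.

Evaluate the objective at each vertex of the feasible region:
  z(0, 0) = 0
  z(3.5, 0) = -31.5
  z(0, 7) = -63  ←
The minimum is at p = 0, q = 7.

p = 0, q = 7, z = -63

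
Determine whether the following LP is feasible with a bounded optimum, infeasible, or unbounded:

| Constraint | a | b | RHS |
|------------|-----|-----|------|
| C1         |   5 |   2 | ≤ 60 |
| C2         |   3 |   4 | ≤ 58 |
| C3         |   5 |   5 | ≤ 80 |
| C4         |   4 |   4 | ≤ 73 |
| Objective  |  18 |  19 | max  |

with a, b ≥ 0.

Feasible with a bounded optimal solution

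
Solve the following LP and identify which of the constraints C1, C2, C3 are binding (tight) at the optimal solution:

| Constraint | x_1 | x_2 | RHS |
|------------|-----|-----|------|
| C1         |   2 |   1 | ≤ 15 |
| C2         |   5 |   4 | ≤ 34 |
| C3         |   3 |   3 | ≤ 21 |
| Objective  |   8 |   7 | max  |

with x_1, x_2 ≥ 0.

At x_1 = 6, x_2 = 1, compute slack b - a·x for each constraint:
  C1: 15 − 13 = 2  (slack)
  C2: 34 − 34 = 0  (binding)
  C3: 21 − 21 = 0  (binding)

Optimal: x_1 = 6, x_2 = 1
Binding: C2, C3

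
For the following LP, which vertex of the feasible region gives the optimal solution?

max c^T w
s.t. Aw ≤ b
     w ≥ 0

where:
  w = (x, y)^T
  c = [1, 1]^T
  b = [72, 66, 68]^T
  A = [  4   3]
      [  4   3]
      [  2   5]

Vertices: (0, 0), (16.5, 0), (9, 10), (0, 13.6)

Evaluate the objective at each vertex of the feasible region:
  z(0, 0) = 0
  z(16.5, 0) = 16.5
  z(9, 10) = 19  ←
  z(0, 13.6) = 13.6
The maximum is at x = 9, y = 10.

(9, 10)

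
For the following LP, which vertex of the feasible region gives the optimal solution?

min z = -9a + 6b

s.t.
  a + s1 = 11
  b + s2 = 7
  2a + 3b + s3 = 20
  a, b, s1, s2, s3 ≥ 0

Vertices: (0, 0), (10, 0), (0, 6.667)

Evaluate the objective at each vertex of the feasible region:
  z(0, 0) = 0
  z(10, 0) = -90  ←
  z(0, 6.667) = 40
The minimum is at a = 10, b = 0.

(10, 0)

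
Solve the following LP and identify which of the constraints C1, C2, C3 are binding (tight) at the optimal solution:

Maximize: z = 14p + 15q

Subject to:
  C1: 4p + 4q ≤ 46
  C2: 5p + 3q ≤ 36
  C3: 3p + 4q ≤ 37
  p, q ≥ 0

At p = 3, q = 7, compute slack b - a·x for each constraint:
  C1: 46 − 40 = 6  (slack)
  C2: 36 − 36 = 0  (binding)
  C3: 37 − 37 = 0  (binding)

Optimal: p = 3, q = 7
Binding: C2, C3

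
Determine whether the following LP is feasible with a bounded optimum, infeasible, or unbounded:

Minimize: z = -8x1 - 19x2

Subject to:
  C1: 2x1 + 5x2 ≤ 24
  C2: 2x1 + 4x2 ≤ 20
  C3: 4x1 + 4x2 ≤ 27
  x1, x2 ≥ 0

Feasible with a bounded optimal solution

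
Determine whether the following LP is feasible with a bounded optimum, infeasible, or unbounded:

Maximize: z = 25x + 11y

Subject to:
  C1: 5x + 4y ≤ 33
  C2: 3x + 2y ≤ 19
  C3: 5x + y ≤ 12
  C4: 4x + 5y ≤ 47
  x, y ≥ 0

Feasible with a bounded optimal solution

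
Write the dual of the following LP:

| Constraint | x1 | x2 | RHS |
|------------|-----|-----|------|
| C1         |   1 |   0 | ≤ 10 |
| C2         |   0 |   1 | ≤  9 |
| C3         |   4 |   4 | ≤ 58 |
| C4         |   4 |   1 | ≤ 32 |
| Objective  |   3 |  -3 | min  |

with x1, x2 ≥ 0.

Primal min cᵀx s.t. Ax ≤ b, x ≥ 0  →  Dual max −bᵀy s.t. Aᵀy ≥ −c, y ≥ 0.

Maximize: z = -10y1 - 9y2 - 58y3 - 32y4

Subject to:
  y1 + 4y3 + 4y4 ≥ -3
  y2 + 4y3 + y4 ≥ 3
  y1, y2, y3, y4 ≥ 0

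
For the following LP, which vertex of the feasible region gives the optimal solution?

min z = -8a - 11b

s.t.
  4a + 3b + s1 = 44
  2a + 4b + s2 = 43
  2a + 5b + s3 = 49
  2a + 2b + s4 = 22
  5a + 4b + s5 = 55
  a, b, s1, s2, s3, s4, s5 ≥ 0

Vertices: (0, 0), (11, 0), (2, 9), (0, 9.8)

Evaluate the objective at each vertex of the feasible region:
  z(0, 0) = 0
  z(11, 0) = -88
  z(2, 9) = -115  ←
  z(0, 9.8) = -107.8
The minimum is at a = 2, b = 9.

(2, 9)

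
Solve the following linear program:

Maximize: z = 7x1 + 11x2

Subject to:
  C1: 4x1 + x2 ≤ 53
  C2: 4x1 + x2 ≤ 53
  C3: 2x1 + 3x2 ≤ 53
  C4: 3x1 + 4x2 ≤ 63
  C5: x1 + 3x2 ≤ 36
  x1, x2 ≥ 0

Evaluate the objective at each vertex of the feasible region:
  z(0, 0) = 0
  z(13.25, 0) = 92.75
  z(11.46, 7.154) = 158.9
  z(9, 9) = 162  ←
  z(0, 12) = 132
The maximum is at x1 = 9, x2 = 9.

x1 = 9, x2 = 9, z = 162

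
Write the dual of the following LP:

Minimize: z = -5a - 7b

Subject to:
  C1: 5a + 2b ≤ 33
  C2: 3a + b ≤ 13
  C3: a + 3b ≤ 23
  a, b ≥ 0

Primal min cᵀx s.t. Ax ≤ b, x ≥ 0  →  Dual max −bᵀy s.t. Aᵀy ≥ −c, y ≥ 0.

Maximize: z = -33y1 - 13y2 - 23y3

Subject to:
  5y1 + 3y2 + y3 ≥ 5
  2y1 + y2 + 3y3 ≥ 7
  y1, y2, y3 ≥ 0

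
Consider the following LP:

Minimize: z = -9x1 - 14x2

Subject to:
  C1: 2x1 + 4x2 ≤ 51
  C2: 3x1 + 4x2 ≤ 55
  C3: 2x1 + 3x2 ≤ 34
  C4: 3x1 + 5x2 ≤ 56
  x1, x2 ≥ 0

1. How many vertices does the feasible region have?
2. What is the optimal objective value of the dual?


1. 4
2. -158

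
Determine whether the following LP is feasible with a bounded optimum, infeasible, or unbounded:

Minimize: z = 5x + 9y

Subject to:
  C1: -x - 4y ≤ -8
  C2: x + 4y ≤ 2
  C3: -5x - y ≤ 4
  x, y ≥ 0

Infeasible (no feasible solution exists)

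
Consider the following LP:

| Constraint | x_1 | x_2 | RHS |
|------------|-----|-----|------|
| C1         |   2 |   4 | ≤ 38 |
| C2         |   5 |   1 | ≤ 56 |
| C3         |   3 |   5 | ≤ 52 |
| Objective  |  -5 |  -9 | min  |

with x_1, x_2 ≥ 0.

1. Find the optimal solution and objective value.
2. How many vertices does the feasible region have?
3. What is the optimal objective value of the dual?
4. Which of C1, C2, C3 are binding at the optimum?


1. x_1 = 9, x_2 = 5, z = -90
2. 5
3. -90
4. C1, C3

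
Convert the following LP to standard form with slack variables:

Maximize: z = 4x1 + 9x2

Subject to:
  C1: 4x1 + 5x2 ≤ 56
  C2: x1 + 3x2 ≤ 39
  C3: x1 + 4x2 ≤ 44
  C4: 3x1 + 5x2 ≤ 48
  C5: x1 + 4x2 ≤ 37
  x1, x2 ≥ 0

max z = 4x1 + 9x2

s.t.
  4x1 + 5x2 + s1 = 56
  x1 + 3x2 + s2 = 39
  x1 + 4x2 + s3 = 44
  3x1 + 5x2 + s4 = 48
  x1 + 4x2 + s5 = 37
  x1, x2, s1, s2, s3, s4, s5 ≥ 0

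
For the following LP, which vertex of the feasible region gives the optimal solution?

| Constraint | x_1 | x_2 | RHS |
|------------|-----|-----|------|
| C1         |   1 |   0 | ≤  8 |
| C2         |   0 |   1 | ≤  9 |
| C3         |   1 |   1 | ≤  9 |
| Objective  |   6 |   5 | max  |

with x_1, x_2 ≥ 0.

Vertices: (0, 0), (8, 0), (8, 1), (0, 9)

Evaluate the objective at each vertex of the feasible region:
  z(0, 0) = 0
  z(8, 0) = 48
  z(8, 1) = 53  ←
  z(0, 9) = 45
The maximum is at x_1 = 8, x_2 = 1.

(8, 1)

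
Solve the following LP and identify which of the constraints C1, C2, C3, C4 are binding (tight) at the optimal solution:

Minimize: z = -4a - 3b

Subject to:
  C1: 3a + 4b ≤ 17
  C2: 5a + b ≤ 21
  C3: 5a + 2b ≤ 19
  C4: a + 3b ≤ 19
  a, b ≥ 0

At a = 3, b = 2, compute slack b - a·x for each constraint:
  C1: 17 − 17 = 0  (binding)
  C2: 21 − 17 = 4  (slack)
  C3: 19 − 19 = 0  (binding)
  C4: 19 − 9 = 10  (slack)

Optimal: a = 3, b = 2
Binding: C1, C3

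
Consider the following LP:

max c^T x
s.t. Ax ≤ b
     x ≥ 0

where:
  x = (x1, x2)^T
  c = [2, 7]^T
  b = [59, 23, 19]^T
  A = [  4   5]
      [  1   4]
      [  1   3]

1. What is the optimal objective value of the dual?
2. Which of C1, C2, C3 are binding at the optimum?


1. 42
2. C2, C3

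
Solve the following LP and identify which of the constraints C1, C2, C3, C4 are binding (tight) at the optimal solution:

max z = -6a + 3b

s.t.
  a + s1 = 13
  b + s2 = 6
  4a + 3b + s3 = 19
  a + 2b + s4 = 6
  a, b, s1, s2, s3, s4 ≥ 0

At a = 0, b = 3, compute slack b - a·x for each constraint:
  C1: 13 − 0 = 13  (slack)
  C2: 6 − 3 = 3  (slack)
  C3: 19 − 9 = 10  (slack)
  C4: 6 − 6 = 0  (binding)

Optimal: a = 0, b = 3
Binding: C4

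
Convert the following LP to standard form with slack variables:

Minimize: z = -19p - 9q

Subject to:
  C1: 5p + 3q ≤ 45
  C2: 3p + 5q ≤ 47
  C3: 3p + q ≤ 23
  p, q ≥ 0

min z = -19p - 9q

s.t.
  5p + 3q + s1 = 45
  3p + 5q + s2 = 47
  3p + q + s3 = 23
  p, q, s1, s2, s3 ≥ 0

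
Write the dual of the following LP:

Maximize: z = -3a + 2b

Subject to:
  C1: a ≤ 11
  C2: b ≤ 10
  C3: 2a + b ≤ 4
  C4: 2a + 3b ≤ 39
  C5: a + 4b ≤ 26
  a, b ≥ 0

Primal max cᵀx s.t. Ax ≤ b, x ≥ 0  →  Dual min bᵀy s.t. Aᵀy ≥ c, y ≥ 0.

Minimize: z = 11y1 + 10y2 + 4y3 + 39y4 + 26y5

Subject to:
  y1 + 2y3 + 2y4 + y5 ≥ -3
  y2 + y3 + 3y4 + 4y5 ≥ 2
  y1, y2, y3, y4, y5 ≥ 0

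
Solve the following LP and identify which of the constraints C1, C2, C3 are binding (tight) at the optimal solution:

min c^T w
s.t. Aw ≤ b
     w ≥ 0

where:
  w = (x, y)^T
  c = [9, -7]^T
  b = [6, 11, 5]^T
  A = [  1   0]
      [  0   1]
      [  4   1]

At x = 0, y = 5, compute slack b - a·x for each constraint:
  C1: 6 − 0 = 6  (slack)
  C2: 11 − 5 = 6  (slack)
  C3: 5 − 5 = 0  (binding)

Optimal: x = 0, y = 5
Binding: C3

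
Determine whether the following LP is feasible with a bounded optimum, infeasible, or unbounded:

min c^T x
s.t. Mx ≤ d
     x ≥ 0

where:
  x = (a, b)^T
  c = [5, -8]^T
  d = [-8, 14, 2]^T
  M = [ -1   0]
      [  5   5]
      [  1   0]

Infeasible (no feasible solution exists)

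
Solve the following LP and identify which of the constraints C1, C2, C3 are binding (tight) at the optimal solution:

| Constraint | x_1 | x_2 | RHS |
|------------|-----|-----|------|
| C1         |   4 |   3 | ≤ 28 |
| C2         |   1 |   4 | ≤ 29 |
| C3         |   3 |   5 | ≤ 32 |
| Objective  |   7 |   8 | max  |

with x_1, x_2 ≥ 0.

At x_1 = 4, x_2 = 4, compute slack b - a·x for each constraint:
  C1: 28 − 28 = 0  (binding)
  C2: 29 − 20 = 9  (slack)
  C3: 32 − 32 = 0  (binding)

Optimal: x_1 = 4, x_2 = 4
Binding: C1, C3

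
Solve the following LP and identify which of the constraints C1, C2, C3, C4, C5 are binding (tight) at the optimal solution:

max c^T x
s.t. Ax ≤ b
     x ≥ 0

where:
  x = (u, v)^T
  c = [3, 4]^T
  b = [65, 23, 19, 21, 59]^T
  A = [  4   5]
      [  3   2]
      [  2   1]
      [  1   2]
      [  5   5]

At u = 1, v = 10, compute slack b - a·x for each constraint:
  C1: 65 − 54 = 11  (slack)
  C2: 23 − 23 = 0  (binding)
  C3: 19 − 12 = 7  (slack)
  C4: 21 − 21 = 0  (binding)
  C5: 59 − 55 = 4  (slack)

Optimal: u = 1, v = 10
Binding: C2, C4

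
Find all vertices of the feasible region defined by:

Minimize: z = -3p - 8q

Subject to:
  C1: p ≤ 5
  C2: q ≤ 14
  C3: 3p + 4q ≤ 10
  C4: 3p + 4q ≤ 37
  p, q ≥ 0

(0, 0), (3.333, 0), (0, 2.5)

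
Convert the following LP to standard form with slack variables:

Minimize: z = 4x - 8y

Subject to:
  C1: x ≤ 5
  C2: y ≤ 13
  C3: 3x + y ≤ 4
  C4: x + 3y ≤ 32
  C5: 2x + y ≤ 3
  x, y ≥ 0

min z = 4x - 8y

s.t.
  x + s1 = 5
  y + s2 = 13
  3x + y + s3 = 4
  x + 3y + s4 = 32
  2x + y + s5 = 3
  x, y, s1, s2, s3, s4, s5 ≥ 0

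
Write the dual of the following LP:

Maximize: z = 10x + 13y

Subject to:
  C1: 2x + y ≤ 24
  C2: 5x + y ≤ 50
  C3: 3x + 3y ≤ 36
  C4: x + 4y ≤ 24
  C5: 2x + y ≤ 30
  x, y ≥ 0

Primal max cᵀx s.t. Ax ≤ b, x ≥ 0  →  Dual min bᵀy s.t. Aᵀy ≥ c, y ≥ 0.

Minimize: z = 24y1 + 50y2 + 36y3 + 24y4 + 30y5

Subject to:
  2y1 + 5y2 + 3y3 + y4 + 2y5 ≥ 10
  y1 + y2 + 3y3 + 4y4 + y5 ≥ 13
  y1, y2, y3, y4, y5 ≥ 0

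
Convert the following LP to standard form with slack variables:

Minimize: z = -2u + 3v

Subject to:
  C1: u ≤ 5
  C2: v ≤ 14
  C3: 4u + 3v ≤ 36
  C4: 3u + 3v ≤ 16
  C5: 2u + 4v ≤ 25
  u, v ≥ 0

min z = -2u + 3v

s.t.
  u + s1 = 5
  v + s2 = 14
  4u + 3v + s3 = 36
  3u + 3v + s4 = 16
  2u + 4v + s5 = 25
  u, v, s1, s2, s3, s4, s5 ≥ 0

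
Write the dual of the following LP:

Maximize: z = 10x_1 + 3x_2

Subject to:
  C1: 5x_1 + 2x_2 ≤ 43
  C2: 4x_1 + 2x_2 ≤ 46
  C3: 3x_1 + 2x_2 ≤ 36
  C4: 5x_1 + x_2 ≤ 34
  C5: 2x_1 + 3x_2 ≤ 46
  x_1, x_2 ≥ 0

Primal max cᵀx s.t. Ax ≤ b, x ≥ 0  →  Dual min bᵀy s.t. Aᵀy ≥ c, y ≥ 0.

Minimize: z = 43y1 + 46y2 + 36y3 + 34y4 + 46y5

Subject to:
  5y1 + 4y2 + 3y3 + 5y4 + 2y5 ≥ 10
  2y1 + 2y2 + 2y3 + y4 + 3y5 ≥ 3
  y1, y2, y3, y4, y5 ≥ 0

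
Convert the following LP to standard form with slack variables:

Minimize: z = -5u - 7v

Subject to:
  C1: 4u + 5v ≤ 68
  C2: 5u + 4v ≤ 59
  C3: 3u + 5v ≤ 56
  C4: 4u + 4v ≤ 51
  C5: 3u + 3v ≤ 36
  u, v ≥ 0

min z = -5u - 7v

s.t.
  4u + 5v + s1 = 68
  5u + 4v + s2 = 59
  3u + 5v + s3 = 56
  4u + 4v + s4 = 51
  3u + 3v + s5 = 36
  u, v, s1, s2, s3, s4, s5 ≥ 0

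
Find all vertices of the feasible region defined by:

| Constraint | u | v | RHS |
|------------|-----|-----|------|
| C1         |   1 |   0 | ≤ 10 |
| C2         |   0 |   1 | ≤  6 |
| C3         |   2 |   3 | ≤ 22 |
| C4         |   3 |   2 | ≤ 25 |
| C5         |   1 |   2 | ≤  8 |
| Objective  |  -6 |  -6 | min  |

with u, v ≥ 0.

(0, 0), (8, 0), (0, 4)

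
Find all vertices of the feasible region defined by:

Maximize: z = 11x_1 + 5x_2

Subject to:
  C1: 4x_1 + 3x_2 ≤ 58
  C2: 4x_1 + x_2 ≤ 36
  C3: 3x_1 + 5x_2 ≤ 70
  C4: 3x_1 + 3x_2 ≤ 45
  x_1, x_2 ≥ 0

(0, 0), (9, 0), (7, 8), (2.5, 12.5), (0, 14)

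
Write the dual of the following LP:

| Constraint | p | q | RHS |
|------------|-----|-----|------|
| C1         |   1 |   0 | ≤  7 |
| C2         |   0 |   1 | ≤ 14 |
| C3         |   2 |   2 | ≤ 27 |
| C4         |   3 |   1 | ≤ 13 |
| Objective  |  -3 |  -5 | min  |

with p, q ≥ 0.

Primal min cᵀx s.t. Ax ≤ b, x ≥ 0  →  Dual max −bᵀy s.t. Aᵀy ≥ −c, y ≥ 0.

Maximize: z = -7y1 - 14y2 - 27y3 - 13y4

Subject to:
  y1 + 2y3 + 3y4 ≥ 3
  y2 + 2y3 + y4 ≥ 5
  y1, y2, y3, y4 ≥ 0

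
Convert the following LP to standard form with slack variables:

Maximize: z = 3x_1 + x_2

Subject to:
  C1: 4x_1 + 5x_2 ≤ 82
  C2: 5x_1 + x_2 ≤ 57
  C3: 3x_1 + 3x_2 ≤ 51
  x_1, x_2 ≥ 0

max z = 3x_1 + x_2

s.t.
  4x_1 + 5x_2 + s1 = 82
  5x_1 + x_2 + s2 = 57
  3x_1 + 3x_2 + s3 = 51
  x_1, x_2, s1, s2, s3 ≥ 0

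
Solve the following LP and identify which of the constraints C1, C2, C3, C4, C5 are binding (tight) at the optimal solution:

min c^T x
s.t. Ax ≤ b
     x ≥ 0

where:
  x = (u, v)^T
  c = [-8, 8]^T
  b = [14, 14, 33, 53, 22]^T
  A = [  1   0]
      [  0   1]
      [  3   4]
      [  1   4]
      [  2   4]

At u = 11, v = 0, compute slack b - a·x for each constraint:
  C1: 14 − 11 = 3  (slack)
  C2: 14 − 0 = 14  (slack)
  C3: 33 − 33 = 0  (binding)
  C4: 53 − 11 = 42  (slack)
  C5: 22 − 22 = 0  (binding)

Optimal: u = 11, v = 0
Binding: C3, C5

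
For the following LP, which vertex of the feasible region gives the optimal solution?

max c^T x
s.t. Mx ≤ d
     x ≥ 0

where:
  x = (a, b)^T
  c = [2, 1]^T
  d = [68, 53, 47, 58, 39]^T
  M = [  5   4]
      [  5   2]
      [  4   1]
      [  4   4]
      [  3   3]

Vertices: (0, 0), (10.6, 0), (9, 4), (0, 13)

Evaluate the objective at each vertex of the feasible region:
  z(0, 0) = 0
  z(10.6, 0) = 21.2
  z(9, 4) = 22  ←
  z(0, 13) = 13
The maximum is at a = 9, b = 4.

(9, 4)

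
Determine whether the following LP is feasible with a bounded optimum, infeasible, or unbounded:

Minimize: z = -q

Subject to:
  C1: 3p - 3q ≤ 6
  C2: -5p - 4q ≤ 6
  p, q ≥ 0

Unbounded (objective can decrease without bound)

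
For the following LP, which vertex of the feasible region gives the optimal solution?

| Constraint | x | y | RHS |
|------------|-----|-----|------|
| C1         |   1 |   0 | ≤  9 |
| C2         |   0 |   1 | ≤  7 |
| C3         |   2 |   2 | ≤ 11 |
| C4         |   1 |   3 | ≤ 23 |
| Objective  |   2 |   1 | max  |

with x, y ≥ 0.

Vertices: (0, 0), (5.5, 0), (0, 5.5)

Evaluate the objective at each vertex of the feasible region:
  z(0, 0) = 0
  z(5.5, 0) = 11  ←
  z(0, 5.5) = 5.5
The maximum is at x = 5.5, y = 0.

(5.5, 0)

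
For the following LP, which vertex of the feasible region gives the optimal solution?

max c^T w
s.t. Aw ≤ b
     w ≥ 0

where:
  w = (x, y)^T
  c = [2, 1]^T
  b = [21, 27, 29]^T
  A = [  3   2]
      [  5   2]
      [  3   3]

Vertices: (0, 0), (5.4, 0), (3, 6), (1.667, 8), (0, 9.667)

Evaluate the objective at each vertex of the feasible region:
  z(0, 0) = 0
  z(5.4, 0) = 10.8
  z(3, 6) = 12  ←
  z(1.667, 8) = 11.33
  z(0, 9.667) = 9.667
The maximum is at x = 3, y = 6.

(3, 6)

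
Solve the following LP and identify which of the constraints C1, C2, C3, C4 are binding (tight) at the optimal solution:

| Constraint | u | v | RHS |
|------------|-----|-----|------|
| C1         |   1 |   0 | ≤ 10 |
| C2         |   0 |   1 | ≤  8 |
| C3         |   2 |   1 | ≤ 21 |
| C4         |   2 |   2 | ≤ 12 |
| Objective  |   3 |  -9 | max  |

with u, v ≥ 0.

At u = 6, v = 0, compute slack b - a·x for each constraint:
  C1: 10 − 6 = 4  (slack)
  C2: 8 − 0 = 8  (slack)
  C3: 21 − 12 = 9  (slack)
  C4: 12 − 12 = 0  (binding)

Optimal: u = 6, v = 0
Binding: C4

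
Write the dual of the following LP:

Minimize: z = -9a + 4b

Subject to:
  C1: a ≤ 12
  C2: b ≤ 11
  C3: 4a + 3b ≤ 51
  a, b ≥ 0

Primal min cᵀx s.t. Ax ≤ b, x ≥ 0  →  Dual max −bᵀy s.t. Aᵀy ≥ −c, y ≥ 0.

Maximize: z = -12y1 - 11y2 - 51y3

Subject to:
  y1 + 4y3 ≥ 9
  y2 + 3y3 ≥ -4
  y1, y2, y3 ≥ 0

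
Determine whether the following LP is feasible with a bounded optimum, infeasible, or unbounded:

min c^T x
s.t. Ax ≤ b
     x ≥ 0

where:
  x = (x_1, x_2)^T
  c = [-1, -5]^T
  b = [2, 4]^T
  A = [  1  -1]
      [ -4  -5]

Unbounded (objective can decrease without bound)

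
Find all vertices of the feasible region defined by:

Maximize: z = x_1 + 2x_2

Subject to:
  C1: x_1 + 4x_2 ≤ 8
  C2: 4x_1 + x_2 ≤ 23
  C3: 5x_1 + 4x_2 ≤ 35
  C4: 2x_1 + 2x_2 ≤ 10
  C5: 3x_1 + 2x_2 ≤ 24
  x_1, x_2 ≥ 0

(0, 0), (5, 0), (4, 1), (0, 2)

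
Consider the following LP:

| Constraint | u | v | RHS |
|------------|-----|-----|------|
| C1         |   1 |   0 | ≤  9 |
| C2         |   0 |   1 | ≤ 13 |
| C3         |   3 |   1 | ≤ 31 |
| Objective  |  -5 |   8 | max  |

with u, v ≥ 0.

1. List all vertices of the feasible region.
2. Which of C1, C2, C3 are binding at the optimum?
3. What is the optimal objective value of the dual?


1. (0, 0), (9, 0), (9, 4), (6, 13), (0, 13)
2. C2
3. 104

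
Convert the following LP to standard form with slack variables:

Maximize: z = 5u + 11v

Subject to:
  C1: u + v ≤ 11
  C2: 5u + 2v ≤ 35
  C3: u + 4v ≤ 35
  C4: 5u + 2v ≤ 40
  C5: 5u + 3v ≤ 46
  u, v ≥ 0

max z = 5u + 11v

s.t.
  u + v + s1 = 11
  5u + 2v + s2 = 35
  u + 4v + s3 = 35
  5u + 2v + s4 = 40
  5u + 3v + s5 = 46
  u, v, s1, s2, s3, s4, s5 ≥ 0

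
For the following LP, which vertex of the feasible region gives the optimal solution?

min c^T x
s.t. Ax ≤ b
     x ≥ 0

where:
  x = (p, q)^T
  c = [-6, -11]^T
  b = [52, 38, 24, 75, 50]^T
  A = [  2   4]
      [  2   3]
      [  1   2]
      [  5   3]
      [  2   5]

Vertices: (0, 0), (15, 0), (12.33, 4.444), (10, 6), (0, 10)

Evaluate the objective at each vertex of the feasible region:
  z(0, 0) = 0
  z(15, 0) = -90
  z(12.33, 4.444) = -122.9
  z(10, 6) = -126  ←
  z(0, 10) = -110
The minimum is at p = 10, q = 6.

(10, 6)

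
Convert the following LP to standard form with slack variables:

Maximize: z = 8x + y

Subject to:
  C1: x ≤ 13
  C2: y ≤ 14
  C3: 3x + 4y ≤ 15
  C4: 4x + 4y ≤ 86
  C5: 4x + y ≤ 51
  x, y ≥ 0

max z = 8x + y

s.t.
  x + s1 = 13
  y + s2 = 14
  3x + 4y + s3 = 15
  4x + 4y + s4 = 86
  4x + y + s5 = 51
  x, y, s1, s2, s3, s4, s5 ≥ 0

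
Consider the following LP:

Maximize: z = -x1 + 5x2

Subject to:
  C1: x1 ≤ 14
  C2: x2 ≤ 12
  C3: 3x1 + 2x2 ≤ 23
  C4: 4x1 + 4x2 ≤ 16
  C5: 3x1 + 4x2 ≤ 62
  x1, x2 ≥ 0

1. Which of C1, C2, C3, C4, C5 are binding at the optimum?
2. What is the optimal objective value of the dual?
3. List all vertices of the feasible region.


1. C4
2. 20
3. (0, 0), (4, 0), (0, 4)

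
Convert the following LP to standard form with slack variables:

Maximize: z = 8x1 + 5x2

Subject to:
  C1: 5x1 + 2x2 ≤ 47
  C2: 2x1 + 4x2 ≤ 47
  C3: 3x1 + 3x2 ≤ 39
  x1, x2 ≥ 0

max z = 8x1 + 5x2

s.t.
  5x1 + 2x2 + s1 = 47
  2x1 + 4x2 + s2 = 47
  3x1 + 3x2 + s3 = 39
  x1, x2, s1, s2, s3 ≥ 0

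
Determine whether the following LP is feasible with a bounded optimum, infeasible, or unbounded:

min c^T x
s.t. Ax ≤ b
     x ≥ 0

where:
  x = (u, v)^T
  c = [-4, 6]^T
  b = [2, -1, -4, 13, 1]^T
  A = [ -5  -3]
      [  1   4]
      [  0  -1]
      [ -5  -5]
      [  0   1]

Infeasible (no feasible solution exists)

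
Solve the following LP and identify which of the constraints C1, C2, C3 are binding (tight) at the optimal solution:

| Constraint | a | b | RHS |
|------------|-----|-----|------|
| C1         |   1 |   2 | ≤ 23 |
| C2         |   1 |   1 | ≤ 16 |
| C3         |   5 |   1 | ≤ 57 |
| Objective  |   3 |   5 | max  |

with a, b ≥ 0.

At a = 9, b = 7, compute slack b - a·x for each constraint:
  C1: 23 − 23 = 0  (binding)
  C2: 16 − 16 = 0  (binding)
  C3: 57 − 52 = 5  (slack)

Optimal: a = 9, b = 7
Binding: C1, C2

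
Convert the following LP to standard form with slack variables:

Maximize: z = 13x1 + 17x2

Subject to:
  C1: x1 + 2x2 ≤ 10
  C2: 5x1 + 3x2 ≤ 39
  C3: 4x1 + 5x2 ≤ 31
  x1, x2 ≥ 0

max z = 13x1 + 17x2

s.t.
  x1 + 2x2 + s1 = 10
  5x1 + 3x2 + s2 = 39
  4x1 + 5x2 + s3 = 31
  x1, x2, s1, s2, s3 ≥ 0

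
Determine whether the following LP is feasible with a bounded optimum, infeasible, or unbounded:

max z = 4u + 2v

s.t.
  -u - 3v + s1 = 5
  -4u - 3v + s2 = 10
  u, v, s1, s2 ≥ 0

Unbounded (objective can increase without bound)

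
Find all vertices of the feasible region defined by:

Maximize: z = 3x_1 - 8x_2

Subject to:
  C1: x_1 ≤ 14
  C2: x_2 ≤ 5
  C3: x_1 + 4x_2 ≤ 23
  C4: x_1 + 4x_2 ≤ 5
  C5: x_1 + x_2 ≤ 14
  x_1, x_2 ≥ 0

(0, 0), (5, 0), (0, 1.25)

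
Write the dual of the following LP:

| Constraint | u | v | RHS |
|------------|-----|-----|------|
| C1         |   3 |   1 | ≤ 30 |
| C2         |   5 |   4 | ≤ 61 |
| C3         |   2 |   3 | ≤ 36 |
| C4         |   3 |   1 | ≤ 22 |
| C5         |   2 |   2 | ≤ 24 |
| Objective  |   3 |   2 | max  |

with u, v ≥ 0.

Primal max cᵀx s.t. Ax ≤ b, x ≥ 0  →  Dual min bᵀy s.t. Aᵀy ≥ c, y ≥ 0.

Minimize: z = 30y1 + 61y2 + 36y3 + 22y4 + 24y5

Subject to:
  3y1 + 5y2 + 2y3 + 3y4 + 2y5 ≥ 3
  y1 + 4y2 + 3y3 + y4 + 2y5 ≥ 2
  y1, y2, y3, y4, y5 ≥ 0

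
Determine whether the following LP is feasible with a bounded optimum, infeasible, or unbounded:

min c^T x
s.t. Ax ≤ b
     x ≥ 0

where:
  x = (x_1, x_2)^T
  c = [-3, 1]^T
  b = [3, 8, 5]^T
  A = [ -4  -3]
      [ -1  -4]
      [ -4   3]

Unbounded (objective can decrease without bound)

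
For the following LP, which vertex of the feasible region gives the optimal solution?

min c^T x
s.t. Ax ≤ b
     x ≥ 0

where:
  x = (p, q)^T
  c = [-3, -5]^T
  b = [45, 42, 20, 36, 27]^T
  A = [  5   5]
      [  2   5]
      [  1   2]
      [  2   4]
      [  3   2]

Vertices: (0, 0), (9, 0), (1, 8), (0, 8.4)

Evaluate the objective at each vertex of the feasible region:
  z(0, 0) = 0
  z(9, 0) = -27
  z(1, 8) = -43  ←
  z(0, 8.4) = -42
The minimum is at p = 1, q = 8.

(1, 8)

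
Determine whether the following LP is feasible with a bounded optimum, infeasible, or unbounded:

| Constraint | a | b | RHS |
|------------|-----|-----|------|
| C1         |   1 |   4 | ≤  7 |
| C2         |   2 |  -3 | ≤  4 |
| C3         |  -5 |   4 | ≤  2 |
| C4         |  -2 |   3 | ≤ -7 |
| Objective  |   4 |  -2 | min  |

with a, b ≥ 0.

Infeasible (no feasible solution exists)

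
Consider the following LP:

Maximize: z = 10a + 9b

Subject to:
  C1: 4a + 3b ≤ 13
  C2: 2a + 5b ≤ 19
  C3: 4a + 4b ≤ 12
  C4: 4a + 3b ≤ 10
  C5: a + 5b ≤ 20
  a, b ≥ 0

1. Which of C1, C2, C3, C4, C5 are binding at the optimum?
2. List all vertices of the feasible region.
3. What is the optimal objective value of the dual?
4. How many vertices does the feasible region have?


1. C3, C4
2. (0, 0), (2.5, 0), (1, 2), (0, 3)
3. 28
4. 4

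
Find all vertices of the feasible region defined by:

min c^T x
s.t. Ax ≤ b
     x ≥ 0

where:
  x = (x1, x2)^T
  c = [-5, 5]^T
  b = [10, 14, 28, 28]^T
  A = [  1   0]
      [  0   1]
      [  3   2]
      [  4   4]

(0, 0), (7, 0), (0, 7)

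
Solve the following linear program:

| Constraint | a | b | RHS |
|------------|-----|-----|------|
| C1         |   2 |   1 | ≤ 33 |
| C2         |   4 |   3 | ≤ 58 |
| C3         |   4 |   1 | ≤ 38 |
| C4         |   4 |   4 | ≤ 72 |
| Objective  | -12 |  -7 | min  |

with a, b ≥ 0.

Evaluate the objective at each vertex of the feasible region:
  z(0, 0) = 0
  z(9.5, 0) = -114
  z(7, 10) = -154  ←
  z(4, 14) = -146
  z(0, 18) = -126
The minimum is at a = 7, b = 10.

a = 7, b = 10, z = -154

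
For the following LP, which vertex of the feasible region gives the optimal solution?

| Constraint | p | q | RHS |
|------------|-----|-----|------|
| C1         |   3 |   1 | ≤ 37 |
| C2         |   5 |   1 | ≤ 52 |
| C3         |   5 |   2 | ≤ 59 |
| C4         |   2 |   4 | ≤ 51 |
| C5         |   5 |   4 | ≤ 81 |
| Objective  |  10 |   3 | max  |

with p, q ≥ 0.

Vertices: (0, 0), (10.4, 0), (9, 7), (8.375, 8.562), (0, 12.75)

Evaluate the objective at each vertex of the feasible region:
  z(0, 0) = 0
  z(10.4, 0) = 104
  z(9, 7) = 111  ←
  z(8.375, 8.562) = 109.4
  z(0, 12.75) = 38.25
The maximum is at p = 9, q = 7.

(9, 7)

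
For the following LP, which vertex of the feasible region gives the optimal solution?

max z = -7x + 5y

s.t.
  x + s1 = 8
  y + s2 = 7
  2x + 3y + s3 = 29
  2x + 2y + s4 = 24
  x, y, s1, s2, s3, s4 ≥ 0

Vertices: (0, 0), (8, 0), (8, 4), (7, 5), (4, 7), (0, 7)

Evaluate the objective at each vertex of the feasible region:
  z(0, 0) = 0
  z(8, 0) = -56
  z(8, 4) = -36
  z(7, 5) = -24
  z(4, 7) = 7
  z(0, 7) = 35  ←
The maximum is at x = 0, y = 7.

(0, 7)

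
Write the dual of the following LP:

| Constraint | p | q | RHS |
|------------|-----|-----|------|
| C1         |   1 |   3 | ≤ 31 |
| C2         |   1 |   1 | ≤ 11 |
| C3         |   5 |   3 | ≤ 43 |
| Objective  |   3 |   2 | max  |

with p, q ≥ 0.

Primal max cᵀx s.t. Ax ≤ b, x ≥ 0  →  Dual min bᵀy s.t. Aᵀy ≥ c, y ≥ 0.

Minimize: z = 31y1 + 11y2 + 43y3

Subject to:
  y1 + y2 + 5y3 ≥ 3
  3y1 + y2 + 3y3 ≥ 2
  y1, y2, y3 ≥ 0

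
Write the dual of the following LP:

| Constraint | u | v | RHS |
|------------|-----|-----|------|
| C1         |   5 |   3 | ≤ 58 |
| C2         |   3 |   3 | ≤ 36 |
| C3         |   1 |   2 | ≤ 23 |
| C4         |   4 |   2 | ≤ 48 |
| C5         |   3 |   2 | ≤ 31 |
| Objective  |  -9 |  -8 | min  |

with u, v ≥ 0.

Primal min cᵀx s.t. Ax ≤ b, x ≥ 0  →  Dual max −bᵀy s.t. Aᵀy ≥ −c, y ≥ 0.

Maximize: z = -58y1 - 36y2 - 23y3 - 48y4 - 31y5

Subject to:
  5y1 + 3y2 + y3 + 4y4 + 3y5 ≥ 9
  3y1 + 3y2 + 2y3 + 2y4 + 2y5 ≥ 8
  y1, y2, y3, y4, y5 ≥ 0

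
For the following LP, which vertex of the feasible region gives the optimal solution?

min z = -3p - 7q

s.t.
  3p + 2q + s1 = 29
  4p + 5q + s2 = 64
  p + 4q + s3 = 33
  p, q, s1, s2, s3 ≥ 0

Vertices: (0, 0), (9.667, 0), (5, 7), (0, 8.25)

Evaluate the objective at each vertex of the feasible region:
  z(0, 0) = 0
  z(9.667, 0) = -29
  z(5, 7) = -64  ←
  z(0, 8.25) = -57.75
The minimum is at p = 5, q = 7.

(5, 7)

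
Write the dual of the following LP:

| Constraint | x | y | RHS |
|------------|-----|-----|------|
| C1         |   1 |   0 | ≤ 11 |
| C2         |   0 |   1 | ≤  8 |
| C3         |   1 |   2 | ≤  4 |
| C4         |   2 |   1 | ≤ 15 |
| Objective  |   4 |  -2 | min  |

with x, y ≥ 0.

Primal min cᵀx s.t. Ax ≤ b, x ≥ 0  →  Dual max −bᵀy s.t. Aᵀy ≥ −c, y ≥ 0.

Maximize: z = -11y1 - 8y2 - 4y3 - 15y4

Subject to:
  y1 + y3 + 2y4 ≥ -4
  y2 + 2y3 + y4 ≥ 2
  y1, y2, y3, y4 ≥ 0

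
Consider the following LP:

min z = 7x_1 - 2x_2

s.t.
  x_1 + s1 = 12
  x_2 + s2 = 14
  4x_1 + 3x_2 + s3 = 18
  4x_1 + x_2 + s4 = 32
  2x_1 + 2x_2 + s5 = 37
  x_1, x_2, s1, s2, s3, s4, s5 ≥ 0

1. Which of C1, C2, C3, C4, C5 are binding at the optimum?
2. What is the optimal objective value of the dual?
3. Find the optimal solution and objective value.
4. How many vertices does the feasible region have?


1. C3
2. -12
3. x_1 = 0, x_2 = 6, z = -12
4. 3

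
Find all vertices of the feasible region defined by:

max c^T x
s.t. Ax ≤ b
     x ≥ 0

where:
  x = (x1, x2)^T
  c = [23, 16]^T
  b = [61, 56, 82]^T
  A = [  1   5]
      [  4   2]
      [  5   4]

(0, 0), (14, 0), (10, 8), (7.905, 10.62), (0, 12.2)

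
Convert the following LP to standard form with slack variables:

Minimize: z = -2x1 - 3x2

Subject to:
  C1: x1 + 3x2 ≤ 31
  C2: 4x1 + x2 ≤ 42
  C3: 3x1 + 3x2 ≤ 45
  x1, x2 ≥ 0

min z = -2x1 - 3x2

s.t.
  x1 + 3x2 + s1 = 31
  4x1 + x2 + s2 = 42
  3x1 + 3x2 + s3 = 45
  x1, x2, s1, s2, s3 ≥ 0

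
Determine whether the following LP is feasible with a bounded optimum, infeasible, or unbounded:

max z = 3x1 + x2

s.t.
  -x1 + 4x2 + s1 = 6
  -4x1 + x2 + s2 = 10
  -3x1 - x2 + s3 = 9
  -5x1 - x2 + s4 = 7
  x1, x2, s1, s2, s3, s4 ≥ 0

Unbounded (objective can increase without bound)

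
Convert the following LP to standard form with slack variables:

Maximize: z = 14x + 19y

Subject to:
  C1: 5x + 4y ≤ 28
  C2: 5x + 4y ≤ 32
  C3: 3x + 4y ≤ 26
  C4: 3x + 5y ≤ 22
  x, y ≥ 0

max z = 14x + 19y

s.t.
  5x + 4y + s1 = 28
  5x + 4y + s2 = 32
  3x + 4y + s3 = 26
  3x + 5y + s4 = 22
  x, y, s1, s2, s3, s4 ≥ 0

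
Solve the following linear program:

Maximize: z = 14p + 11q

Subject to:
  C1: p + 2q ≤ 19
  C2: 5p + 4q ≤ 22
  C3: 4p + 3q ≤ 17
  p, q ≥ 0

Evaluate the objective at each vertex of the feasible region:
  z(0, 0) = 0
  z(4.25, 0) = 59.5
  z(2, 3) = 61  ←
  z(0, 5.5) = 60.5
The maximum is at p = 2, q = 3.

p = 2, q = 3, z = 61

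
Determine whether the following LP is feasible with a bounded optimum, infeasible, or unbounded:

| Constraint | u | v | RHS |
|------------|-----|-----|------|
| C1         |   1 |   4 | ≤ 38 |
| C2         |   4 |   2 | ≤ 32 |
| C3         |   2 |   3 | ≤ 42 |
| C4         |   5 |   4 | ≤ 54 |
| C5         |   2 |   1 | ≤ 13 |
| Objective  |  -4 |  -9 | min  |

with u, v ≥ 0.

Feasible with a bounded optimal solution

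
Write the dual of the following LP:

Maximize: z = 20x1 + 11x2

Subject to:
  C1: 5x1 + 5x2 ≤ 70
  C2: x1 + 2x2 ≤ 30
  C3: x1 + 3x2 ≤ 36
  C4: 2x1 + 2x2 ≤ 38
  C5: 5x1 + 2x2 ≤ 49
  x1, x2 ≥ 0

Primal max cᵀx s.t. Ax ≤ b, x ≥ 0  →  Dual min bᵀy s.t. Aᵀy ≥ c, y ≥ 0.

Minimize: z = 70y1 + 30y2 + 36y3 + 38y4 + 49y5

Subject to:
  5y1 + y2 + y3 + 2y4 + 5y5 ≥ 20
  5y1 + 2y2 + 3y3 + 2y4 + 2y5 ≥ 11
  y1, y2, y3, y4, y5 ≥ 0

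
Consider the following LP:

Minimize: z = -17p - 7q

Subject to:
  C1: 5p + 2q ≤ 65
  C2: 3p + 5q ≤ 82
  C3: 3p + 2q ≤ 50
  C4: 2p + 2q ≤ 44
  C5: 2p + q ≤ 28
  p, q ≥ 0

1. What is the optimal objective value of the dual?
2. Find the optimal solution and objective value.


1. -223
2. p = 9, q = 10, z = -223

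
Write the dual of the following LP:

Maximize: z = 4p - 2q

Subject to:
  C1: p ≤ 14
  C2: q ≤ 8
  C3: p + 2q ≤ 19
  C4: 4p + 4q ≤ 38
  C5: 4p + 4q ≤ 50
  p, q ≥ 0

Primal max cᵀx s.t. Ax ≤ b, x ≥ 0  →  Dual min bᵀy s.t. Aᵀy ≥ c, y ≥ 0.

Minimize: z = 14y1 + 8y2 + 19y3 + 38y4 + 50y5

Subject to:
  y1 + y3 + 4y4 + 4y5 ≥ 4
  y2 + 2y3 + 4y4 + 4y5 ≥ -2
  y1, y2, y3, y4, y5 ≥ 0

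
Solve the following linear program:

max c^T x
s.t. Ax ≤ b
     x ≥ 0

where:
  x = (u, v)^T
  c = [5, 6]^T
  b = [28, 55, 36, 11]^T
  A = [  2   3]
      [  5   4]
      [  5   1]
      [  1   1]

Evaluate the objective at each vertex of the feasible region:
  z(0, 0) = 0
  z(7.2, 0) = 36
  z(6.25, 4.75) = 59.75
  z(5, 6) = 61  ←
  z(0, 9.333) = 56
The maximum is at u = 5, v = 6.

u = 5, v = 6, z = 61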